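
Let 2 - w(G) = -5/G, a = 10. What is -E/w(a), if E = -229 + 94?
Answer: 54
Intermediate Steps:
w(G) = 2 + 5/G (w(G) = 2 - (-5)/G = 2 + 5/G)
E = -135
-E/w(a) = -(-135)/(2 + 5/10) = -(-135)/(2 + 5*(⅒)) = -(-135)/(2 + ½) = -(-135)/5/2 = -(-135)*2/5 = -1*(-54) = 54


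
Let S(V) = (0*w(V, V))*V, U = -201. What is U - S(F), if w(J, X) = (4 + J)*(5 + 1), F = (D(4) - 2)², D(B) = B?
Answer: -201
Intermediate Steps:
F = 4 (F = (4 - 2)² = 2² = 4)
w(J, X) = 24 + 6*J (w(J, X) = (4 + J)*6 = 24 + 6*J)
S(V) = 0 (S(V) = (0*(24 + 6*V))*V = 0*V = 0)
U - S(F) = -201 - 1*0 = -201 + 0 = -201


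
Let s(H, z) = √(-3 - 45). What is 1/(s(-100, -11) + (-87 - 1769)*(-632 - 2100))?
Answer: 316912/1606931451907 - I*√3/6427725807628 ≈ 1.9722e-7 - 2.6947e-13*I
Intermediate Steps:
s(H, z) = 4*I*√3 (s(H, z) = √(-48) = 4*I*√3)
1/(s(-100, -11) + (-87 - 1769)*(-632 - 2100)) = 1/(4*I*√3 + (-87 - 1769)*(-632 - 2100)) = 1/(4*I*√3 - 1856*(-2732)) = 1/(4*I*√3 + 5070592) = 1/(5070592 + 4*I*√3)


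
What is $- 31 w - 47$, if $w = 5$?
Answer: $-202$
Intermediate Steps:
$- 31 w - 47 = \left(-31\right) 5 - 47 = -155 - 47 = -202$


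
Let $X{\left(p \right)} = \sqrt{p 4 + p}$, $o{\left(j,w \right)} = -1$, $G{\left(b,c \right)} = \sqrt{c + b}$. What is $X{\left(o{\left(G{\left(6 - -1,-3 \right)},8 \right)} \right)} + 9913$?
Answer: $9913 + i \sqrt{5} \approx 9913.0 + 2.2361 i$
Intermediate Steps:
$G{\left(b,c \right)} = \sqrt{b + c}$
$X{\left(p \right)} = \sqrt{5} \sqrt{p}$ ($X{\left(p \right)} = \sqrt{4 p + p} = \sqrt{5 p} = \sqrt{5} \sqrt{p}$)
$X{\left(o{\left(G{\left(6 - -1,-3 \right)},8 \right)} \right)} + 9913 = \sqrt{5} \sqrt{-1} + 9913 = \sqrt{5} i + 9913 = i \sqrt{5} + 9913 = 9913 + i \sqrt{5}$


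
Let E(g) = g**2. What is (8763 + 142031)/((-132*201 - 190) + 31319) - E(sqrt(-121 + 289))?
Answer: -621502/4597 ≈ -135.20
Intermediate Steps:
(8763 + 142031)/((-132*201 - 190) + 31319) - E(sqrt(-121 + 289)) = (8763 + 142031)/((-132*201 - 190) + 31319) - (sqrt(-121 + 289))**2 = 150794/((-26532 - 190) + 31319) - (sqrt(168))**2 = 150794/(-26722 + 31319) - (2*sqrt(42))**2 = 150794/4597 - 1*168 = 150794*(1/4597) - 168 = 150794/4597 - 168 = -621502/4597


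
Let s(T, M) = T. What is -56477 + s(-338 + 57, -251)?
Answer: -56758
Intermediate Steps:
-56477 + s(-338 + 57, -251) = -56477 + (-338 + 57) = -56477 - 281 = -56758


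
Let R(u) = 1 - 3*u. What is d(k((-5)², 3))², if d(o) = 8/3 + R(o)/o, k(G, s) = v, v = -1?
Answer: 16/9 ≈ 1.7778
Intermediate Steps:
k(G, s) = -1
d(o) = 8/3 + (1 - 3*o)/o
d(k((-5)², 3))² = ((⅓)*(3 - 1*(-1))/(-1))² = ((⅓)*(-1)*(3 + 1))² = ((⅓)*(-1)*4)² = (-4/3)² = 16/9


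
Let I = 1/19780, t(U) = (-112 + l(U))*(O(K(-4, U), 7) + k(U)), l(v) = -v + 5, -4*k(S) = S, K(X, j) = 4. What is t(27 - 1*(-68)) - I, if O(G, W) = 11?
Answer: 50943389/19780 ≈ 2575.5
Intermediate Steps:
k(S) = -S/4
l(v) = 5 - v
t(U) = (-107 - U)*(11 - U/4) (t(U) = (-112 + (5 - U))*(11 - U/4) = (-107 - U)*(11 - U/4))
I = 1/19780 ≈ 5.0556e-5
t(27 - 1*(-68)) - I = (-1177 + (27 - 1*(-68))**2/4 + 63*(27 - 1*(-68))/4) - 1*1/19780 = (-1177 + (27 + 68)**2/4 + 63*(27 + 68)/4) - 1/19780 = (-1177 + (1/4)*95**2 + (63/4)*95) - 1/19780 = (-1177 + (1/4)*9025 + 5985/4) - 1/19780 = (-1177 + 9025/4 + 5985/4) - 1/19780 = 5151/2 - 1/19780 = 50943389/19780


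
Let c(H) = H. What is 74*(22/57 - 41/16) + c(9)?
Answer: -69341/456 ≈ -152.06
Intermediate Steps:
74*(22/57 - 41/16) + c(9) = 74*(22/57 - 41/16) + 9 = 74*(-1985/912) + 9 = -73445/456 + 9 = -69341/456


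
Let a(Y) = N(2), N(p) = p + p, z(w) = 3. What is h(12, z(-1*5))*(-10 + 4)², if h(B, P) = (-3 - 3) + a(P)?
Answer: -72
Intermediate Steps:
N(p) = 2*p
a(Y) = 4 (a(Y) = 2*2 = 4)
h(B, P) = -2 (h(B, P) = (-3 - 3) + 4 = -6 + 4 = -2)
h(12, z(-1*5))*(-10 + 4)² = -2*(-10 + 4)² = -2*(-6)² = -2*36 = -72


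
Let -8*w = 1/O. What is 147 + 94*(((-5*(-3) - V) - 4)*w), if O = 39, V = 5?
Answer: 3775/26 ≈ 145.19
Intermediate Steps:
w = -1/312 (w = -⅛/39 = -⅛*1/39 = -1/312 ≈ -0.0032051)
147 + 94*(((-5*(-3) - V) - 4)*w) = 147 + 94*(((-5*(-3) - 1*5) - 4)*(-1/312)) = 147 + 94*(((15 - 5) - 4)*(-1/312)) = 147 + 94*((10 - 4)*(-1/312)) = 147 + 94*(6*(-1/312)) = 147 + 94*(-1/52) = 147 - 47/26 = 3775/26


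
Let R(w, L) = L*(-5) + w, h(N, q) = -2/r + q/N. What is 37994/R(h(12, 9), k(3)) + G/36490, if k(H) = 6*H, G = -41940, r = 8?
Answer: -278030938/653171 ≈ -425.66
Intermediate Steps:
h(N, q) = -¼ + q/N (h(N, q) = -2/8 + q/N = -2*⅛ + q/N = -¼ + q/N)
R(w, L) = w - 5*L (R(w, L) = -5*L + w = w - 5*L)
37994/R(h(12, 9), k(3)) + G/36490 = 37994/((9 - ¼*12)/12 - 30*3) - 41940/36490 = 37994/((9 - 3)/12 - 5*18) - 41940*1/36490 = 37994/((1/12)*6 - 90) - 4194/3649 = 37994/(½ - 90) - 4194/3649 = 37994/(-179/2) - 4194/3649 = 37994*(-2/179) - 4194/3649 = -75988/179 - 4194/3649 = -278030938/653171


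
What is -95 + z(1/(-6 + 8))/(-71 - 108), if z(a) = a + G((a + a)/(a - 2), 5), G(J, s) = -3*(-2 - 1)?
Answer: -34029/358 ≈ -95.053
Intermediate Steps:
G(J, s) = 9 (G(J, s) = -3*(-3) = 9)
z(a) = 9 + a (z(a) = a + 9 = 9 + a)
-95 + z(1/(-6 + 8))/(-71 - 108) = -95 + (9 + 1/(-6 + 8))/(-71 - 108) = -95 + (9 + 1/2)/(-179) = -95 + (9 + ½)*(-1/179) = -95 + (19/2)*(-1/179) = -95 - 19/358 = -34029/358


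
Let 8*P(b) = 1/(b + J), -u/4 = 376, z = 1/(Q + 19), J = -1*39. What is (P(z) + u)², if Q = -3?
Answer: 877957756036/388129 ≈ 2.2620e+6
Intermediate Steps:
J = -39
z = 1/16 (z = 1/(-3 + 19) = 1/16 ≈ 0.062500)
u = -1504 (u = -4*376 = -1504)
P(b) = 1/(8*(-39 + b)) (P(b) = 1/(8*(b - 39)) = 1/(8*(-39 + b)))
(P(z) + u)² = (1/(8*(-39 + 1/16)) - 1504)² = (1/(8*(-623/16)) - 1504)² = ((⅛)*(-16/623) - 1504)² = (-2/623 - 1504)² = (-936994/623)² = 877957756036/388129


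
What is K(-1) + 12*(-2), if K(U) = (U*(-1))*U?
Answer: -25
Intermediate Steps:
K(U) = -U**2 (K(U) = (-U)*U = -U**2)
K(-1) + 12*(-2) = -1*(-1)**2 + 12*(-2) = -1*1 - 24 = -1 - 24 = -25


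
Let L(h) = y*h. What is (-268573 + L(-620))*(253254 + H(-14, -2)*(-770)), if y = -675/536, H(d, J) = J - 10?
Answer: -4709687953779/67 ≈ -7.0294e+10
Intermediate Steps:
H(d, J) = -10 + J
y = -675/536 (y = -675*1/536 = -675/536 ≈ -1.2593)
L(h) = -675*h/536
(-268573 + L(-620))*(253254 + H(-14, -2)*(-770)) = (-268573 - 675/536*(-620))*(253254 + (-10 - 2)*(-770)) = (-268573 + 104625/134)*(253254 - 12*(-770)) = -35884157*(253254 + 9240)/134 = -35884157/134*262494 = -4709687953779/67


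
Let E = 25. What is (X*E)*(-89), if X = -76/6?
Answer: 84550/3 ≈ 28183.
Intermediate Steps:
X = -38/3 (X = -76*1/6 = -38/3 ≈ -12.667)
(X*E)*(-89) = -38/3*25*(-89) = -950/3*(-89) = 84550/3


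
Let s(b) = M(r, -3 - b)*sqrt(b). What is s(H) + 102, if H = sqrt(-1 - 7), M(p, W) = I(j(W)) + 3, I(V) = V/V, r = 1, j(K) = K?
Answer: 102 + 4*2**(3/4)*sqrt(I) ≈ 106.76 + 4.7568*I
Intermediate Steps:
I(V) = 1
M(p, W) = 4 (M(p, W) = 1 + 3 = 4)
H = 2*I*sqrt(2) (H = sqrt(-8) = 2*I*sqrt(2) ≈ 2.8284*I)
s(b) = 4*sqrt(b)
s(H) + 102 = 4*sqrt(2*I*sqrt(2)) + 102 = 4*(2**(3/4)*sqrt(I)) + 102 = 4*2**(3/4)*sqrt(I) + 102 = 102 + 4*2**(3/4)*sqrt(I)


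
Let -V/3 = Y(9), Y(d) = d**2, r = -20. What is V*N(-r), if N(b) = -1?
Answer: 243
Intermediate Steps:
V = -243 (V = -3*9**2 = -3*81 = -243)
V*N(-r) = -243*(-1) = 243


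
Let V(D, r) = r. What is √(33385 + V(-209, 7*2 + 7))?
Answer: √33406 ≈ 182.77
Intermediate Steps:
√(33385 + V(-209, 7*2 + 7)) = √(33385 + (7*2 + 7)) = √(33385 + (14 + 7)) = √(33385 + 21) = √33406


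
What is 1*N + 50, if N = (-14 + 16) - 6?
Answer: 46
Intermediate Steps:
N = -4 (N = 2 - 6 = -4)
1*N + 50 = 1*(-4) + 50 = -4 + 50 = 46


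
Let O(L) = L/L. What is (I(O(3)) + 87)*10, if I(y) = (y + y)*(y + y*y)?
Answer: 910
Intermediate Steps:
O(L) = 1
I(y) = 2*y*(y + y²) (I(y) = (2*y)*(y + y²) = 2*y*(y + y²))
(I(O(3)) + 87)*10 = (2*1²*(1 + 1) + 87)*10 = (2*1*2 + 87)*10 = (4 + 87)*10 = 91*10 = 910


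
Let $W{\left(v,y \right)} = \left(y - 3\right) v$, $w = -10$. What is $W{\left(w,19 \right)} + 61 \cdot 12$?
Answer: $572$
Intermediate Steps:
$W{\left(v,y \right)} = v \left(-3 + y\right)$ ($W{\left(v,y \right)} = \left(-3 + y\right) v = v \left(-3 + y\right)$)
$W{\left(w,19 \right)} + 61 \cdot 12 = - 10 \left(-3 + 19\right) + 61 \cdot 12 = \left(-10\right) 16 + 732 = -160 + 732 = 572$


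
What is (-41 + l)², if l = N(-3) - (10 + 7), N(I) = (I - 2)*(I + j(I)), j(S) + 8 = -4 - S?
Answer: 4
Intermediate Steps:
j(S) = -12 - S (j(S) = -8 + (-4 - S) = -12 - S)
N(I) = 24 - 12*I (N(I) = (I - 2)*(I + (-12 - I)) = (-2 + I)*(-12) = 24 - 12*I)
l = 43 (l = (24 - 12*(-3)) - (10 + 7) = (24 + 36) - 1*17 = 60 - 17 = 43)
(-41 + l)² = (-41 + 43)² = 2² = 4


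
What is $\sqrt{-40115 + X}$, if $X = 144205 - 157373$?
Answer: $i \sqrt{53283} \approx 230.83 i$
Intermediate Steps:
$X = -13168$
$\sqrt{-40115 + X} = \sqrt{-40115 - 13168} = \sqrt{-53283} = i \sqrt{53283}$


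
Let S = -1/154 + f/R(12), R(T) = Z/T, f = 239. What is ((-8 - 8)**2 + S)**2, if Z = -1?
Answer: 161804258001/23716 ≈ 6.8226e+6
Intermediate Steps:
R(T) = -1/T
S = -441673/154 (S = -1/154 + 239/((-1/12)) = -1*1/154 + 239/((-1*1/12)) = -1/154 + 239/(-1/12) = -1/154 + 239*(-12) = -1/154 - 2868 = -441673/154 ≈ -2868.0)
((-8 - 8)**2 + S)**2 = ((-8 - 8)**2 - 441673/154)**2 = ((-16)**2 - 441673/154)**2 = (256 - 441673/154)**2 = (-402249/154)**2 = 161804258001/23716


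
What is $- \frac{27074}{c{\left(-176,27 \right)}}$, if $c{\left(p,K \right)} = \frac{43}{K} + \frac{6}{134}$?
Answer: $- \frac{24488433}{1481} \approx -16535.0$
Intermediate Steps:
$c{\left(p,K \right)} = \frac{3}{67} + \frac{43}{K}$ ($c{\left(p,K \right)} = \frac{43}{K} + 6 \cdot \frac{1}{134} = \frac{43}{K} + \frac{3}{67} = \frac{3}{67} + \frac{43}{K}$)
$- \frac{27074}{c{\left(-176,27 \right)}} = - \frac{27074}{\frac{3}{67} + \frac{43}{27}} = - \frac{27074}{\frac{2962}{1809}} = \left(-27074\right) \frac{1809}{2962} = - \frac{24488433}{1481}$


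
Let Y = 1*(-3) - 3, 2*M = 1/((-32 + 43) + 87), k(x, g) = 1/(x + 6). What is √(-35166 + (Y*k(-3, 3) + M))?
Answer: I*√6892927/14 ≈ 187.53*I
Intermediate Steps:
k(x, g) = 1/(6 + x)
M = 1/196 (M = 1/(2*((-32 + 43) + 87)) = 1/(2*(11 + 87)) = (½)/98 = (½)*(1/98) = 1/196 ≈ 0.0051020)
Y = -6 (Y = -3 - 3 = -6)
√(-35166 + (Y*k(-3, 3) + M)) = √(-35166 + (-6/(6 - 3) + 1/196)) = √(-35166 + (-6/3 + 1/196)) = √(-35166 + (-6*⅓ + 1/196)) = √(-35166 + (-2 + 1/196)) = √(-35166 - 391/196) = √(-6892927/196) = I*√6892927/14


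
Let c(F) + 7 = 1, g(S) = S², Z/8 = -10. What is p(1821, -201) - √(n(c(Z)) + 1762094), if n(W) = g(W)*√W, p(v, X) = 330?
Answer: 330 - √(1762094 + 36*I*√6) ≈ -997.44 - 0.033215*I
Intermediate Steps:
Z = -80 (Z = 8*(-10) = -80)
c(F) = -6 (c(F) = -7 + 1 = -6)
n(W) = W^(5/2) (n(W) = W²*√W = W^(5/2))
p(1821, -201) - √(n(c(Z)) + 1762094) = 330 - √((-6)^(5/2) + 1762094) = 330 - √(36*I*√6 + 1762094) = 330 - √(1762094 + 36*I*√6)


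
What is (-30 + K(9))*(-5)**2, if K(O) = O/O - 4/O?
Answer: -6625/9 ≈ -736.11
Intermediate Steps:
K(O) = 1 - 4/O
(-30 + K(9))*(-5)**2 = (-30 + (-4 + 9)/9)*(-5)**2 = (-30 + (1/9)*5)*25 = (-30 + 5/9)*25 = -265/9*25 = -6625/9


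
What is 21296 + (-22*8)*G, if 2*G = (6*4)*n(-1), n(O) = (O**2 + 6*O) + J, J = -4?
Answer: 40304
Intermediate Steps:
n(O) = -4 + O**2 + 6*O (n(O) = (O**2 + 6*O) - 4 = -4 + O**2 + 6*O)
G = -108 (G = ((6*4)*(-4 + (-1)**2 + 6*(-1)))/2 = (24*(-4 + 1 - 6))/2 = (24*(-9))/2 = (1/2)*(-216) = -108)
21296 + (-22*8)*G = 21296 - 22*8*(-108) = 21296 - 176*(-108) = 21296 + 19008 = 40304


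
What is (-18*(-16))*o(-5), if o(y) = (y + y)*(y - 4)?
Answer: 25920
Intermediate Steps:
o(y) = 2*y*(-4 + y) (o(y) = (2*y)*(-4 + y) = 2*y*(-4 + y))
(-18*(-16))*o(-5) = (-18*(-16))*(2*(-5)*(-4 - 5)) = 288*(2*(-5)*(-9)) = 288*90 = 25920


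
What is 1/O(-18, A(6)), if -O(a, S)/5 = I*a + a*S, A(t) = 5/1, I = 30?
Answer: 1/3150 ≈ 0.00031746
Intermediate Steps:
A(t) = 5 (A(t) = 5*1 = 5)
O(a, S) = -150*a - 5*S*a (O(a, S) = -5*(30*a + a*S) = -5*(30*a + S*a) = -150*a - 5*S*a)
1/O(-18, A(6)) = 1/(-5*(-18)*(30 + 5)) = 1/(-5*(-18)*35) = 1/3150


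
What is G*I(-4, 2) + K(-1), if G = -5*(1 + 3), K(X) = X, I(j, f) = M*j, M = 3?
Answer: 239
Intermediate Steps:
I(j, f) = 3*j
G = -20 (G = -5*4 = -20)
G*I(-4, 2) + K(-1) = -60*(-4) - 1 = -20*(-12) - 1 = 240 - 1 = 239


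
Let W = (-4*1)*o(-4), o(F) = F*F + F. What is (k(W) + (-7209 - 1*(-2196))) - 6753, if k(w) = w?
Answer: -11814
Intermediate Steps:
o(F) = F + F² (o(F) = F² + F = F + F²)
W = -48 (W = (-4*1)*(-4*(1 - 4)) = -(-16)*(-3) = -4*12 = -48)
(k(W) + (-7209 - 1*(-2196))) - 6753 = (-48 + (-7209 - 1*(-2196))) - 6753 = (-48 + (-7209 + 2196)) - 6753 = (-48 - 5013) - 6753 = -5061 - 6753 = -11814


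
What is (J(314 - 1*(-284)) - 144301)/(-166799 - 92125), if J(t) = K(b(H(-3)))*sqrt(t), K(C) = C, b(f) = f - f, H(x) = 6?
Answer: 144301/258924 ≈ 0.55731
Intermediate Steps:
b(f) = 0
J(t) = 0 (J(t) = 0*sqrt(t) = 0)
(J(314 - 1*(-284)) - 144301)/(-166799 - 92125) = (0 - 144301)/(-166799 - 92125) = -144301/(-258924) = -144301*(-1/258924) = 144301/258924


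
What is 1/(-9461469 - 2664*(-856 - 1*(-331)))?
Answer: -1/8062869 ≈ -1.2403e-7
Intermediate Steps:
1/(-9461469 - 2664*(-856 - 1*(-331))) = 1/(-9461469 - 2664*(-856 + 331)) = 1/(-9461469 - 2664*(-525)) = 1/(-9461469 + 1398600) = 1/(-8062869) = -1/8062869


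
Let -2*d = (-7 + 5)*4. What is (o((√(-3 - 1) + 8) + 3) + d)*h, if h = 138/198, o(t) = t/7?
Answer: 299/77 + 46*I/231 ≈ 3.8831 + 0.19913*I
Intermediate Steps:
o(t) = t/7 (o(t) = t*(⅐) = t/7)
d = 4 (d = -(-7 + 5)*4/2 = -(-1)*4 = -½*(-8) = 4)
h = 23/33 (h = 138*(1/198) = 23/33 ≈ 0.69697)
(o((√(-3 - 1) + 8) + 3) + d)*h = (((√(-3 - 1) + 8) + 3)/7 + 4)*(23/33) = (((√(-4) + 8) + 3)/7 + 4)*(23/33) = (((2*I + 8) + 3)/7 + 4)*(23/33) = (((8 + 2*I) + 3)/7 + 4)*(23/33) = ((11 + 2*I)/7 + 4)*(23/33) = ((11/7 + 2*I/7) + 4)*(23/33) = (39/7 + 2*I/7)*(23/33) = 299/77 + 46*I/231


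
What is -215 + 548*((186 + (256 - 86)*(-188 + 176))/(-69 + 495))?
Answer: -184597/71 ≈ -2600.0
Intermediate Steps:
-215 + 548*((186 + (256 - 86)*(-188 + 176))/(-69 + 495)) = -215 + 548*((186 + 170*(-12))/426) = -215 + 548*((186 - 2040)*(1/426)) = -215 + 548*(-1854*1/426) = -215 + 548*(-309/71) = -215 - 169332/71 = -184597/71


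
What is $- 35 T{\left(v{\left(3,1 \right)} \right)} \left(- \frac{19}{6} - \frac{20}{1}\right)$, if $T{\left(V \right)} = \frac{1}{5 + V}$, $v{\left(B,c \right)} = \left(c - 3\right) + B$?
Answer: $\frac{4865}{36} \approx 135.14$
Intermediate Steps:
$v{\left(B,c \right)} = -3 + B + c$ ($v{\left(B,c \right)} = \left(-3 + c\right) + B = -3 + B + c$)
$- 35 T{\left(v{\left(3,1 \right)} \right)} \left(- \frac{19}{6} - \frac{20}{1}\right) = - \frac{35}{5 + \left(-3 + 3 + 1\right)} \left(- \frac{19}{6} - \frac{20}{1}\right) = - \frac{35}{5 + 1} \left(\left(-19\right) \frac{1}{6} - 20\right) = - \frac{35}{6} \left(- \frac{19}{6} - 20\right) = \left(-35\right) \frac{1}{6} \left(- \frac{139}{6}\right) = \left(- \frac{35}{6}\right) \left(- \frac{139}{6}\right) = \frac{4865}{36}$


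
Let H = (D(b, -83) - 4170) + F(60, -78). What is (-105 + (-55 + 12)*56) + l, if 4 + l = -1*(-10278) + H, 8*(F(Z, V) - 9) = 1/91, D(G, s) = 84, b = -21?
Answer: 2681953/728 ≈ 3684.0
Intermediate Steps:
F(Z, V) = 6553/728 (F(Z, V) = 9 + (1/8)/91 = 9 + (1/8)*(1/91) = 9 + 1/728 = 6553/728)
H = -2968055/728 (H = (84 - 4170) + 6553/728 = -4086 + 6553/728 = -2968055/728 ≈ -4077.0)
l = 4511417/728 (l = -4 + (-1*(-10278) - 2968055/728) = -4 + (10278 - 2968055/728) = -4 + 4514329/728 = 4511417/728 ≈ 6197.0)
(-105 + (-55 + 12)*56) + l = (-105 + (-55 + 12)*56) + 4511417/728 = (-105 - 43*56) + 4511417/728 = (-105 - 2408) + 4511417/728 = -2513 + 4511417/728 = 2681953/728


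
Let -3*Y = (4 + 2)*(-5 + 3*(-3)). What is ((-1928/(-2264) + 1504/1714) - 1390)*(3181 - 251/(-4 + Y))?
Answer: -25620416994541/5820744 ≈ -4.4016e+6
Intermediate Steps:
Y = 28 (Y = -(4 + 2)*(-5 + 3*(-3))/3 = -2*(-5 - 9) = -2*(-14) = -⅓*(-84) = 28)
((-1928/(-2264) + 1504/1714) - 1390)*(3181 - 251/(-4 + Y)) = ((-1928/(-2264) + 1504/1714) - 1390)*(3181 - 251/(-4 + 28)) = ((-1928*(-1/2264) + 1504*(1/1714)) - 1390)*(3181 - 251/24) = ((241/283 + 752/857) - 1390)*(3181 + (1/24)*(-251)) = (419353/242531 - 1390)*(3181 - 251/24) = -336698737/242531*76093/24 = -25620416994541/5820744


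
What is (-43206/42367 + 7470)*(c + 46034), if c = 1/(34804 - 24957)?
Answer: 143440461218252916/417187849 ≈ 3.4383e+8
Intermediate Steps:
c = 1/9847 ≈ 0.00010155
(-43206/42367 + 7470)*(c + 46034) = (-43206/42367 + 7470)*(1/9847 + 46034) = (-43206*1/42367 + 7470)*(453296799/9847) = (-43206/42367 + 7470)*(453296799/9847) = (316438284/42367)*(453296799/9847) = 143440461218252916/417187849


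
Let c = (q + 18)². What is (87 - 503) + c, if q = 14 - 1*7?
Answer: 209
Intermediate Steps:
q = 7 (q = 14 - 7 = 7)
c = 625 (c = (7 + 18)² = 25² = 625)
(87 - 503) + c = (87 - 503) + 625 = -416 + 625 = 209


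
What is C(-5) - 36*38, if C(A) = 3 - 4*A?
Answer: -1345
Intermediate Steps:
C(-5) - 36*38 = (3 - 4*(-5)) - 36*38 = (3 + 20) - 1368 = 23 - 1368 = -1345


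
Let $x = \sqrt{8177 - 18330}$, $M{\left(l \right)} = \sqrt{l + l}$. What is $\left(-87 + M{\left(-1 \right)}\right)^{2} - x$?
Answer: $\left(87 - i \sqrt{2}\right)^{2} - i \sqrt{10153} \approx 7567.0 - 346.84 i$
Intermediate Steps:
$M{\left(l \right)} = \sqrt{2} \sqrt{l}$ ($M{\left(l \right)} = \sqrt{2 l} = \sqrt{2} \sqrt{l}$)
$x = i \sqrt{10153}$ ($x = \sqrt{-10153} = i \sqrt{10153} \approx 100.76 i$)
$\left(-87 + M{\left(-1 \right)}\right)^{2} - x = \left(-87 + \sqrt{2} \sqrt{-1}\right)^{2} - i \sqrt{10153} = \left(-87 + \sqrt{2} i\right)^{2} - i \sqrt{10153} = \left(-87 + i \sqrt{2}\right)^{2} - i \sqrt{10153}$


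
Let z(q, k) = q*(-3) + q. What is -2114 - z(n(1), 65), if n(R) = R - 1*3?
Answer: -2118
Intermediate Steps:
n(R) = -3 + R (n(R) = R - 3 = -3 + R)
z(q, k) = -2*q (z(q, k) = -3*q + q = -2*q)
-2114 - z(n(1), 65) = -2114 - (-2)*(-3 + 1) = -2114 - (-2)*(-2) = -2114 - 1*4 = -2114 - 4 = -2118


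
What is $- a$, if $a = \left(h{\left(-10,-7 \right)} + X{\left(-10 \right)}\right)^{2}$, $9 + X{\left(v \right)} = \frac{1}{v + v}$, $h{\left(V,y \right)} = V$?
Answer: $- \frac{145161}{400} \approx -362.9$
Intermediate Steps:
$X{\left(v \right)} = -9 + \frac{1}{2 v}$ ($X{\left(v \right)} = -9 + \frac{1}{v + v} = -9 + \frac{1}{2 v}$)
$a = \frac{145161}{400}$ ($a = \left(-10 - \left(9 - \frac{1}{2 \left(-10\right)}\right)\right)^{2} = \left(-10 + \left(-9 + \frac{1}{2} \left(- \frac{1}{10}\right)\right)\right)^{2} = \left(-10 - \frac{181}{20}\right)^{2} = \left(- \frac{381}{20}\right)^{2} = \frac{145161}{400} \approx 362.9$)
$- a = \left(-1\right) \frac{145161}{400} = - \frac{145161}{400}$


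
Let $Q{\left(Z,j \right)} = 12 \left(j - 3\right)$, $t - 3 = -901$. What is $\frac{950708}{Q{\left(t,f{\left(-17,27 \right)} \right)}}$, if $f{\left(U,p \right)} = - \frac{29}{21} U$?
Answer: $\frac{1663739}{430} \approx 3869.2$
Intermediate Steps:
$f{\left(U,p \right)} = - \frac{29 U}{21}$ ($f{\left(U,p \right)} = \left(-29\right) \frac{1}{21} U = - \frac{29 U}{21}$)
$t = -898$ ($t = 3 - 901 = -898$)
$Q{\left(Z,j \right)} = -36 + 12 j$ ($Q{\left(Z,j \right)} = 12 \left(-3 + j\right) = -36 + 12 j$)
$\frac{950708}{Q{\left(t,f{\left(-17,27 \right)} \right)}} = \frac{950708}{-36 + 12 \left(\left(- \frac{29}{21}\right) \left(-17\right)\right)} = \frac{950708}{-36 + 12 \cdot \frac{493}{21}} = \frac{950708}{-36 + \frac{1972}{7}} = \frac{950708}{\frac{1720}{7}} = 950708 \cdot \frac{7}{1720} = \frac{1663739}{430}$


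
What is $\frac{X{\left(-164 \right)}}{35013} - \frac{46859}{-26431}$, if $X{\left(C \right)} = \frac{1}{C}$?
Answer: $\frac{269070536957}{151770290892} \approx 1.7729$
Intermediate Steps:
$\frac{X{\left(-164 \right)}}{35013} - \frac{46859}{-26431} = \frac{1}{\left(-164\right) 35013} - \frac{46859}{-26431} = \left(- \frac{1}{164}\right) \frac{1}{35013} - - \frac{46859}{26431} = - \frac{1}{5742132} + \frac{46859}{26431} = \frac{269070536957}{151770290892}$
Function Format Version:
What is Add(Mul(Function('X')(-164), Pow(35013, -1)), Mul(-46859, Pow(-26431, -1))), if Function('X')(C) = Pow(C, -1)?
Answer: Rational(269070536957, 151770290892) ≈ 1.7729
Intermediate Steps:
Add(Mul(Function('X')(-164), Pow(35013, -1)), Mul(-46859, Pow(-26431, -1))) = Add(Mul(Pow(-164, -1), Pow(35013, -1)), Mul(-46859, Pow(-26431, -1))) = Add(Mul(Rational(-1, 164), Rational(1, 35013)), Mul(-46859, Rational(-1, 26431))) = Add(Rational(-1, 5742132), Rational(46859, 26431)) = Rational(269070536957, 151770290892)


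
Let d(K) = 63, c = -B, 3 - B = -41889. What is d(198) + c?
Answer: -41829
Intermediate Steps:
B = 41892 (B = 3 - 1*(-41889) = 3 + 41889 = 41892)
c = -41892 (c = -1*41892 = -41892)
d(198) + c = 63 - 41892 = -41829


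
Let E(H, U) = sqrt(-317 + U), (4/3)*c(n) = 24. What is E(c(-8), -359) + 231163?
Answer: 231163 + 26*I ≈ 2.3116e+5 + 26.0*I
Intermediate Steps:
c(n) = 18 (c(n) = (3/4)*24 = 18)
E(c(-8), -359) + 231163 = sqrt(-317 - 359) + 231163 = sqrt(-676) + 231163 = 26*I + 231163 = 231163 + 26*I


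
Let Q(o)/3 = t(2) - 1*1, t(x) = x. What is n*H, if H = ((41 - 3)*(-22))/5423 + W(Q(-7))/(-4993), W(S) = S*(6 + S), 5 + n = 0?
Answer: 1963895/2461549 ≈ 0.79783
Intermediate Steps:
n = -5 (n = -5 + 0 = -5)
Q(o) = 3 (Q(o) = 3*(2 - 1*1) = 3*(2 - 1) = 3*1 = 3)
H = -392779/2461549 (H = ((41 - 3)*(-22))/5423 + (3*(6 + 3))/(-4993) = (38*(-22))*(1/5423) + (3*9)*(-1/4993) = -836*1/5423 + 27*(-1/4993) = -76/493 - 27/4993 = -392779/2461549 ≈ -0.15957)
n*H = -5*(-392779/2461549) = 1963895/2461549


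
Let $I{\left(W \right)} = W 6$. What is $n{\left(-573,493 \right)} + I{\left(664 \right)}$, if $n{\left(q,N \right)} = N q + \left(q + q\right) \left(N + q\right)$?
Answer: $-186825$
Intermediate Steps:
$I{\left(W \right)} = 6 W$
$n{\left(q,N \right)} = N q + 2 q \left(N + q\right)$
$n{\left(-573,493 \right)} + I{\left(664 \right)} = - 573 \left(2 \left(-573\right) + 3 \cdot 493\right) + 6 \cdot 664 = - 573 \left(-1146 + 1479\right) + 3984 = \left(-573\right) 333 + 3984 = -190809 + 3984 = -186825$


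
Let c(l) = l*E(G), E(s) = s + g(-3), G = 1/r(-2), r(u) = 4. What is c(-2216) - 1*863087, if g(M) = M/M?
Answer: -865857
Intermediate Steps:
g(M) = 1
G = ¼ (G = 1/4 = ¼ ≈ 0.25000)
E(s) = 1 + s (E(s) = s + 1 = 1 + s)
c(l) = 5*l/4 (c(l) = l*(1 + ¼) = l*(5/4) = 5*l/4)
c(-2216) - 1*863087 = (5/4)*(-2216) - 1*863087 = -2770 - 863087 = -865857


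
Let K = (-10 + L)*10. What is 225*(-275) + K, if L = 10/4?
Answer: -61950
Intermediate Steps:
L = 5/2 (L = 10*(¼) = 5/2 ≈ 2.5000)
K = -75 (K = (-10 + 5/2)*10 = -15/2*10 = -75)
225*(-275) + K = 225*(-275) - 75 = -61875 - 75 = -61950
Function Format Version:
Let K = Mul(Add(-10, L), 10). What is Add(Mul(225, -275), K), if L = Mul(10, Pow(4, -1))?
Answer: -61950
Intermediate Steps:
L = Rational(5, 2) (L = Mul(10, Rational(1, 4)) = Rational(5, 2) ≈ 2.5000)
K = -75 (K = Mul(Add(-10, Rational(5, 2)), 10) = Mul(Rational(-15, 2), 10) = -75)
Add(Mul(225, -275), K) = Add(Mul(225, -275), -75) = Add(-61875, -75) = -61950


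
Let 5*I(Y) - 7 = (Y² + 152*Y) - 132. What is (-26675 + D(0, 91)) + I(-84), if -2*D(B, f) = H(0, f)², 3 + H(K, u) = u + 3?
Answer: -319829/10 ≈ -31983.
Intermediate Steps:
H(K, u) = u (H(K, u) = -3 + (u + 3) = -3 + (3 + u) = u)
I(Y) = -25 + Y²/5 + 152*Y/5 (I(Y) = 7/5 + ((Y² + 152*Y) - 132)/5 = 7/5 + (-132 + Y² + 152*Y)/5 = 7/5 + (-132/5 + Y²/5 + 152*Y/5) = -25 + Y²/5 + 152*Y/5)
D(B, f) = -f²/2
(-26675 + D(0, 91)) + I(-84) = (-26675 - ½*91²) + (-25 + (⅕)*(-84)² + (152/5)*(-84)) = (-26675 - ½*8281) + (-25 + (⅕)*7056 - 12768/5) = (-26675 - 8281/2) + (-25 + 7056/5 - 12768/5) = -61631/2 - 5837/5 = -319829/10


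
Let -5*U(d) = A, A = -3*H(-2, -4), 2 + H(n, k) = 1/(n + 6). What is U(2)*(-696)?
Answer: 3654/5 ≈ 730.80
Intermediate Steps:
H(n, k) = -2 + 1/(6 + n) (H(n, k) = -2 + 1/(n + 6) = -2 + 1/(6 + n))
A = 21/4 (A = -3*(-11 - 2*(-2))/(6 - 2) = -3*(-11 + 4)/4 = -3*(-7)/4 = -3*(-7/4) = 21/4 ≈ 5.2500)
U(d) = -21/20 (U(d) = -⅕*21/4 = -21/20)
U(2)*(-696) = -21/20*(-696) = 3654/5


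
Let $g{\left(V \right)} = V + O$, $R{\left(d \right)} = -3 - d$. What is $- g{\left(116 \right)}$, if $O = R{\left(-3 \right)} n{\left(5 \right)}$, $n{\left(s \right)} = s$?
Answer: $-116$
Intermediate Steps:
$O = 0$ ($O = \left(-3 - -3\right) 5 = \left(-3 + 3\right) 5 = 0 \cdot 5 = 0$)
$g{\left(V \right)} = V$ ($g{\left(V \right)} = V + 0 = V$)
$- g{\left(116 \right)} = \left(-1\right) 116 = -116$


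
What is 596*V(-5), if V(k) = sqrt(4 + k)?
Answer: 596*I ≈ 596.0*I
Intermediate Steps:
596*V(-5) = 596*sqrt(4 - 5) = 596*sqrt(-1) = 596*I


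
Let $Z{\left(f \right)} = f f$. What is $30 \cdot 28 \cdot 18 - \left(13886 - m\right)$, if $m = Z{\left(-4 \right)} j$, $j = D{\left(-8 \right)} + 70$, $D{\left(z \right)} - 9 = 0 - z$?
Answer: $2626$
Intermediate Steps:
$Z{\left(f \right)} = f^{2}$
$D{\left(z \right)} = 9 - z$ ($D{\left(z \right)} = 9 + \left(0 - z\right) = 9 - z$)
$j = 87$ ($j = \left(9 - -8\right) + 70 = \left(9 + 8\right) + 70 = 17 + 70 = 87$)
$m = 1392$ ($m = \left(-4\right)^{2} \cdot 87 = 16 \cdot 87 = 1392$)
$30 \cdot 28 \cdot 18 - \left(13886 - m\right) = 30 \cdot 28 \cdot 18 - \left(13886 - 1392\right) = 840 \cdot 18 - \left(13886 - 1392\right) = 15120 - 12494 = 2626$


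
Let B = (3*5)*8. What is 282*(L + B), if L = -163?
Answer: -12126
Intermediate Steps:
B = 120 (B = 15*8 = 120)
282*(L + B) = 282*(-163 + 120) = 282*(-43) = -12126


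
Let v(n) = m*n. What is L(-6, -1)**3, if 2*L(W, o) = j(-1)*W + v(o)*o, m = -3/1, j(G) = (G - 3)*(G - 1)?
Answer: -132651/8 ≈ -16581.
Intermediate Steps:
j(G) = (-1 + G)*(-3 + G) (j(G) = (-3 + G)*(-1 + G) = (-1 + G)*(-3 + G))
m = -3 (m = -3*1 = -3)
v(n) = -3*n
L(W, o) = 4*W - 3*o**2/2 (L(W, o) = ((3 + (-1)**2 - 4*(-1))*W + (-3*o)*o)/2 = ((3 + 1 + 4)*W - 3*o**2)/2 = (8*W - 3*o**2)/2 = (-3*o**2 + 8*W)/2 = 4*W - 3*o**2/2)
L(-6, -1)**3 = (4*(-6) - 3/2*(-1)**2)**3 = (-24 - 3/2*1)**3 = (-24 - 3/2)**3 = (-51/2)**3 = -132651/8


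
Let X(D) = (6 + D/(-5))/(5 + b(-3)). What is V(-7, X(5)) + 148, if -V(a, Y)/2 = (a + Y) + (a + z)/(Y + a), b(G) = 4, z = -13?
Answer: 40372/261 ≈ 154.68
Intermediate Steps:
X(D) = ⅔ - D/45 (X(D) = (6 + D/(-5))/(5 + 4) = (6 + D*(-⅕))/9 = (6 - D/5)*(⅑) = ⅔ - D/45)
V(a, Y) = -2*Y - 2*a - 2*(-13 + a)/(Y + a) (V(a, Y) = -2*((a + Y) + (a - 13)/(Y + a)) = -2*((Y + a) + (-13 + a)/(Y + a)) = -2*(Y + a + (-13 + a)/(Y + a)) = -2*Y - 2*a - 2*(-13 + a)/(Y + a))
V(-7, X(5)) + 148 = 2*(13 - 1*(-7) - (⅔ - 1/45*5)² - 1*(-7)² - 2*(⅔ - 1/45*5)*(-7))/((⅔ - 1/45*5) - 7) + 148 = 2*(13 + 7 - (⅔ - ⅑)² - 1*49 - 2*(⅔ - ⅑)*(-7))/((⅔ - ⅑) - 7) + 148 = 2*(13 + 7 - (5/9)² - 49 - 2*5/9*(-7))/(5/9 - 7) + 148 = 2*(13 + 7 - 1*25/81 - 49 + 70/9)/(-58/9) + 148 = 2*(-9/58)*(13 + 7 - 25/81 - 49 + 70/9) + 148 = 2*(-9/58)*(-1744/81) + 148 = 1744/261 + 148 = 40372/261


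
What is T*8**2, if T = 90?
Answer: 5760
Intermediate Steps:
T*8**2 = 90*8**2 = 90*64 = 5760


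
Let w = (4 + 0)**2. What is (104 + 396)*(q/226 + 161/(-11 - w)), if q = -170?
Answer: -10244000/3051 ≈ -3357.6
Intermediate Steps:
w = 16 (w = 4**2 = 16)
(104 + 396)*(q/226 + 161/(-11 - w)) = (104 + 396)*(-170/226 + 161/(-11 - 1*16)) = 500*(-170*1/226 + 161/(-11 - 16)) = 500*(-85/113 + 161/(-27)) = 500*(-85/113 + 161*(-1/27)) = 500*(-85/113 - 161/27) = 500*(-20488/3051) = -10244000/3051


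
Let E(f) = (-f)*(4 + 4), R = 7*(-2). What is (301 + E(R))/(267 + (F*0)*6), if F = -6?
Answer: 413/267 ≈ 1.5468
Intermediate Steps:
R = -14
E(f) = -8*f (E(f) = -f*8 = -8*f)
(301 + E(R))/(267 + (F*0)*6) = (301 - 8*(-14))/(267 - 6*0*6) = (301 + 112)/(267 + 0*6) = 413/(267 + 0) = 413/267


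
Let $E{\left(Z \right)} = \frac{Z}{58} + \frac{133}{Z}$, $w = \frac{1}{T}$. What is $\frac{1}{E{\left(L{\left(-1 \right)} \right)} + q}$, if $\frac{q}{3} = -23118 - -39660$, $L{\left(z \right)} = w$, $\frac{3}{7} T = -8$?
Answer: $\frac{9744}{459364631} \approx 2.1212 \cdot 10^{-5}$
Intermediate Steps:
$T = - \frac{56}{3}$ ($T = \frac{7}{3} \left(-8\right) = - \frac{56}{3} \approx -18.667$)
$w = - \frac{3}{56}$ ($w = \frac{1}{- \frac{56}{3}} = - \frac{3}{56} \approx -0.053571$)
$L{\left(z \right)} = - \frac{3}{56}$
$q = 49626$ ($q = 3 \left(-23118 - -39660\right) = 3 \left(-23118 + 39660\right) = 3 \cdot 16542 = 49626$)
$E{\left(Z \right)} = \frac{133}{Z} + \frac{Z}{58}$ ($E{\left(Z \right)} = Z \frac{1}{58} + \frac{133}{Z} = \frac{Z}{58} + \frac{133}{Z} = \frac{133}{Z} + \frac{Z}{58}$)
$\frac{1}{E{\left(L{\left(-1 \right)} \right)} + q} = \frac{1}{\left(\frac{133}{- \frac{3}{56}} + \frac{1}{58} \left(- \frac{3}{56}\right)\right) + 49626} = \frac{1}{\left(133 \left(- \frac{56}{3}\right) - \frac{3}{3248}\right) + 49626} = \frac{1}{\left(- \frac{7448}{3} - \frac{3}{3248}\right) + 49626} = \frac{1}{- \frac{24191113}{9744} + 49626} = \frac{1}{\frac{459364631}{9744}} = \frac{9744}{459364631}$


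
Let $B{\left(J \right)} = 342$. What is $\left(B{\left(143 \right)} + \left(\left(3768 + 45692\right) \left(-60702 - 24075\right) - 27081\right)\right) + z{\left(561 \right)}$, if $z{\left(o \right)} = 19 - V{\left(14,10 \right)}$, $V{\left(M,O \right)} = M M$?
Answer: $-4193097336$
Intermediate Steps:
$V{\left(M,O \right)} = M^{2}$
$z{\left(o \right)} = -177$ ($z{\left(o \right)} = 19 - 14^{2} = 19 - 196 = -177$)
$\left(B{\left(143 \right)} + \left(\left(3768 + 45692\right) \left(-60702 - 24075\right) - 27081\right)\right) + z{\left(561 \right)} = \left(342 + \left(\left(3768 + 45692\right) \left(-60702 - 24075\right) - 27081\right)\right) - 177 = \left(342 + \left(49460 \left(-84777\right) - 27081\right)\right) - 177 = \left(342 - 4193097501\right) - 177 = -4193097159 - 177 = -4193097336$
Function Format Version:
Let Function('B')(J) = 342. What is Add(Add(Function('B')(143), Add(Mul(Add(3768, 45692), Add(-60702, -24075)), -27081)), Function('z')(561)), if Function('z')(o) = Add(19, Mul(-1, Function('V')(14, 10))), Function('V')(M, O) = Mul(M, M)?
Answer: -4193097336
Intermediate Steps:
Function('V')(M, O) = Pow(M, 2)
Function('z')(o) = -177 (Function('z')(o) = Add(19, Mul(-1, Pow(14, 2))) = Add(19, Mul(-1, 196)) = Add(19, -196) = -177)
Add(Add(Function('B')(143), Add(Mul(Add(3768, 45692), Add(-60702, -24075)), -27081)), Function('z')(561)) = Add(Add(342, Add(Mul(Add(3768, 45692), Add(-60702, -24075)), -27081)), -177) = Add(Add(342, Add(Mul(49460, -84777), -27081)), -177) = Add(Add(342, Add(-4193070420, -27081)), -177) = Add(Add(342, -4193097501), -177) = Add(-4193097159, -177) = -4193097336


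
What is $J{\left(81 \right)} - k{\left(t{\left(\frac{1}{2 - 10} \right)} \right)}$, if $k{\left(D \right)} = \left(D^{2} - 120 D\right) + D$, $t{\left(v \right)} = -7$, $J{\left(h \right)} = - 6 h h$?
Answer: $-40248$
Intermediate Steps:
$J{\left(h \right)} = - 6 h^{2}$
$k{\left(D \right)} = D^{2} - 119 D$
$J{\left(81 \right)} - k{\left(t{\left(\frac{1}{2 - 10} \right)} \right)} = - 6 \cdot 81^{2} - - 7 \left(-119 - 7\right) = \left(-6\right) 6561 - \left(-7\right) \left(-126\right) = -39366 - 882 = -40248$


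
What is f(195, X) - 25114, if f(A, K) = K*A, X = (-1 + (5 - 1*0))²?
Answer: -21994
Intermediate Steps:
X = 16 (X = (-1 + (5 + 0))² = (-1 + 5)² = 4² = 16)
f(A, K) = A*K
f(195, X) - 25114 = 195*16 - 25114 = 3120 - 25114 = -21994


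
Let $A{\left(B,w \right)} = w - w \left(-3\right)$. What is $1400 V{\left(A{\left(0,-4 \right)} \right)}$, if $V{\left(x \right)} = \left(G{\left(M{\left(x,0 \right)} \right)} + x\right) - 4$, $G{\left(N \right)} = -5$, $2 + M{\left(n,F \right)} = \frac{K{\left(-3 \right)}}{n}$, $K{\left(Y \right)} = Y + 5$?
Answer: $-35000$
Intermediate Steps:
$K{\left(Y \right)} = 5 + Y$
$A{\left(B,w \right)} = 4 w$ ($A{\left(B,w \right)} = w - - 3 w = w + 3 w = 4 w$)
$M{\left(n,F \right)} = -2 + \frac{2}{n}$ ($M{\left(n,F \right)} = -2 + \frac{5 - 3}{n} = -2 + \frac{2}{n}$)
$V{\left(x \right)} = -9 + x$ ($V{\left(x \right)} = \left(-5 + x\right) - 4 = -9 + x$)
$1400 V{\left(A{\left(0,-4 \right)} \right)} = 1400 \left(-9 + 4 \left(-4\right)\right) = 1400 \left(-9 - 16\right) = 1400 \left(-25\right) = -35000$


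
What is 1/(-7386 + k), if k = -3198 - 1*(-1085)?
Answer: -1/9499 ≈ -0.00010527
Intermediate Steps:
k = -2113 (k = -3198 + 1085 = -2113)
1/(-7386 + k) = 1/(-7386 - 2113) = 1/(-9499) = -1/9499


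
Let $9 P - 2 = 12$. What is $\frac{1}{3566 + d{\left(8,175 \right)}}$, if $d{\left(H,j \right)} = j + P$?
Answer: $\frac{9}{33683} \approx 0.0002672$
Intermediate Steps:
$P = \frac{14}{9}$ ($P = \frac{2}{9} + \frac{1}{9} \cdot 12 = \frac{2}{9} + \frac{4}{3} = \frac{14}{9} \approx 1.5556$)
$d{\left(H,j \right)} = \frac{14}{9} + j$ ($d{\left(H,j \right)} = j + \frac{14}{9} = \frac{14}{9} + j$)
$\frac{1}{3566 + d{\left(8,175 \right)}} = \frac{1}{3566 + \left(\frac{14}{9} + 175\right)} = \frac{1}{3566 + \frac{1589}{9}} = \frac{1}{\frac{33683}{9}} = \frac{9}{33683}$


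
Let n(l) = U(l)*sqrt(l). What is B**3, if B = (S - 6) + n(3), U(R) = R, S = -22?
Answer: -24220 + 7137*sqrt(3) ≈ -11858.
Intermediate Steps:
n(l) = l**(3/2) (n(l) = l*sqrt(l) = l**(3/2))
B = -28 + 3*sqrt(3) (B = (-22 - 6) + 3**(3/2) = -28 + 3*sqrt(3) ≈ -22.804)
B**3 = (-28 + 3*sqrt(3))**3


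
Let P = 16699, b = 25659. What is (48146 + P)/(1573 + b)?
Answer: 64845/27232 ≈ 2.3812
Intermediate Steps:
(48146 + P)/(1573 + b) = (48146 + 16699)/(1573 + 25659) = 64845/27232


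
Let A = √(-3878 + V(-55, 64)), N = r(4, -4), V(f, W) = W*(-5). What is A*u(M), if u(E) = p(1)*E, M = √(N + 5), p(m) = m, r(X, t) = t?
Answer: I*√4198 ≈ 64.792*I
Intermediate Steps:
V(f, W) = -5*W
N = -4
M = 1 (M = √(-4 + 5) = √1 = 1)
A = I*√4198 (A = √(-3878 - 5*64) = √(-3878 - 320) = √(-4198) = I*√4198 ≈ 64.792*I)
u(E) = E (u(E) = 1*E = E)
A*u(M) = (I*√4198)*1 = I*√4198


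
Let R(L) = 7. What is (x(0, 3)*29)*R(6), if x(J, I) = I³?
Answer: 5481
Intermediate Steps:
(x(0, 3)*29)*R(6) = (3³*29)*7 = (27*29)*7 = 783*7 = 5481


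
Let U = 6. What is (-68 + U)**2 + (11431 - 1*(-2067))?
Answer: 17342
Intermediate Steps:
(-68 + U)**2 + (11431 - 1*(-2067)) = (-68 + 6)**2 + (11431 - 1*(-2067)) = (-62)**2 + (11431 + 2067) = 3844 + 13498 = 17342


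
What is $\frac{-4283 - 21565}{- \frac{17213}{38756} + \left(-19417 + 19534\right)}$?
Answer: $- \frac{1001765088}{4517239} \approx -221.76$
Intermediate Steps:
$\frac{-4283 - 21565}{- \frac{17213}{38756} + \left(-19417 + 19534\right)} = - \frac{25848}{\left(-17213\right) \frac{1}{38756} + 117} = - \frac{25848}{- \frac{17213}{38756} + 117} = - \frac{25848}{\frac{4517239}{38756}} = \left(-25848\right) \frac{38756}{4517239} = - \frac{1001765088}{4517239}$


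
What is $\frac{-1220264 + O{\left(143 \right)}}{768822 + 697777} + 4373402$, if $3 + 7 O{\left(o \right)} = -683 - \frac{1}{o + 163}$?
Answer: $\frac{13738843219551911}{3141455058} \approx 4.3734 \cdot 10^{6}$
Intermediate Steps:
$O{\left(o \right)} = -98 - \frac{1}{7 \left(163 + o\right)}$ ($O{\left(o \right)} = - \frac{3}{7} + \frac{-683 - \frac{1}{o + 163}}{7} = - \frac{3}{7} + \frac{-683 - \frac{1}{163 + o}}{7} = - \frac{3}{7} - \left(\frac{683}{7} + \frac{1}{7 \left(163 + o\right)}\right) = -98 - \frac{1}{7 \left(163 + o\right)}$)
$\frac{-1220264 + O{\left(143 \right)}}{768822 + 697777} + 4373402 = \frac{-1220264 + \frac{-111819 - 98098}{7 \left(163 + 143\right)}}{768822 + 697777} + 4373402 = \frac{-1220264 + \frac{-111819 - 98098}{7 \cdot 306}}{1466599} + 4373402 = \left(-1220264 + \frac{1}{7} \cdot \frac{1}{306} \left(-209917\right)\right) \frac{1}{1466599} + 4373402 = \left(-1220264 - \frac{209917}{2142}\right) \frac{1}{1466599} + 4373402 = \left(- \frac{2614015405}{2142}\right) \frac{1}{1466599} + 4373402 = - \frac{2614015405}{3141455058} + 4373402 = \frac{13738843219551911}{3141455058}$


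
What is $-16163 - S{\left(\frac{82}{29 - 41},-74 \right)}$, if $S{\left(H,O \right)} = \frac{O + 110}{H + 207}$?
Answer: $- \frac{19411979}{1201} \approx -16163.0$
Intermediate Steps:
$S{\left(H,O \right)} = \frac{110 + O}{207 + H}$
$-16163 - S{\left(\frac{82}{29 - 41},-74 \right)} = -16163 - \frac{110 - 74}{207 + \frac{82}{29 - 41}} = -16163 - \frac{1}{207 + \frac{82}{29 - 41}} \cdot 36 = -16163 - \frac{1}{207 + \frac{82}{-12}} \cdot 36 = -16163 - \frac{1}{207 + 82 \left(- \frac{1}{12}\right)} 36 = -16163 - \frac{1}{207 - \frac{41}{6}} \cdot 36 = -16163 - \frac{1}{\frac{1201}{6}} \cdot 36 = -16163 - \frac{6}{1201} \cdot 36 = -16163 - \frac{216}{1201} = - \frac{19411979}{1201}$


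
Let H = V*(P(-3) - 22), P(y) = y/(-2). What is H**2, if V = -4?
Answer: 6724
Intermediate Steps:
P(y) = -y/2 (P(y) = y*(-1/2) = -y/2)
H = 82 (H = -4*(-1/2*(-3) - 22) = -4*(3/2 - 22) = -4*(-41/2) = 82)
H**2 = 82**2 = 6724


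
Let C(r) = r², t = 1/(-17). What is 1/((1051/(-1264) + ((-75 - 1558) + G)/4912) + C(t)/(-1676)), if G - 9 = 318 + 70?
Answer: -46989120368/50894765403 ≈ -0.92326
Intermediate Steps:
G = 397 (G = 9 + (318 + 70) = 9 + 388 = 397)
t = -1/17 ≈ -0.058824
1/((1051/(-1264) + ((-75 - 1558) + G)/4912) + C(t)/(-1676)) = 1/((1051/(-1264) + ((-75 - 1558) + 397)/4912) + (-1/17)²/(-1676)) = 1/((1051*(-1/1264) + (-1633 + 397)*(1/4912)) + (1/289)*(-1/1676)) = 1/((-1051/1264 - 1236*1/4912) - 1/484364) = 1/((-1051/1264 - 309/1228) - 1/484364) = 1/(-420301/388048 - 1/484364) = 1/(-50894765403/46989120368) = -46989120368/50894765403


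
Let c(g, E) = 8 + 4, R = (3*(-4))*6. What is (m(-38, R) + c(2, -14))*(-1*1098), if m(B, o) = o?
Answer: 65880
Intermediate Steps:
R = -72 (R = -12*6 = -72)
c(g, E) = 12
(m(-38, R) + c(2, -14))*(-1*1098) = (-72 + 12)*(-1*1098) = -60*(-1098) = 65880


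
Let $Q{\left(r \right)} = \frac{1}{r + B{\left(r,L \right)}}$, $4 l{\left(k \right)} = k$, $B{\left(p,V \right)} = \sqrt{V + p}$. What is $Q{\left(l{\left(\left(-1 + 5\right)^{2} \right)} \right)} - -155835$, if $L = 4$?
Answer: $\frac{311671}{2} - \frac{\sqrt{2}}{4} \approx 1.5584 \cdot 10^{5}$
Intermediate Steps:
$l{\left(k \right)} = \frac{k}{4}$
$Q{\left(r \right)} = \frac{1}{r + \sqrt{4 + r}}$
$Q{\left(l{\left(\left(-1 + 5\right)^{2} \right)} \right)} - -155835 = \frac{1}{\frac{\left(-1 + 5\right)^{2}}{4} + \sqrt{4 + \frac{\left(-1 + 5\right)^{2}}{4}}} - -155835 = \frac{1}{\frac{4^{2}}{4} + \sqrt{4 + \frac{4^{2}}{4}}} + 155835 = \frac{1}{\frac{1}{4} \cdot 16 + \sqrt{4 + \frac{1}{4} \cdot 16}} + 155835 = \frac{1}{4 + \sqrt{4 + 4}} + 155835 = \frac{1}{4 + \sqrt{8}} + 155835 = \frac{1}{4 + 2 \sqrt{2}} + 155835 = 155835 + \frac{1}{4 + 2 \sqrt{2}}$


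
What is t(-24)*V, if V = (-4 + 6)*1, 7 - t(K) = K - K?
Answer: 14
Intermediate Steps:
t(K) = 7 (t(K) = 7 - (K - K) = 7 - 1*0 = 7 + 0 = 7)
V = 2 (V = 2*1 = 2)
t(-24)*V = 7*2 = 14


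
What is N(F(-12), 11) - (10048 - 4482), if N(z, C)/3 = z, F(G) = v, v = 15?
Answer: -5521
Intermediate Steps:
F(G) = 15
N(z, C) = 3*z
N(F(-12), 11) - (10048 - 4482) = 3*15 - (10048 - 4482) = 45 - 1*5566 = 45 - 5566 = -5521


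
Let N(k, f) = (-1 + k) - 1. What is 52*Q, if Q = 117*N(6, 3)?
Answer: 24336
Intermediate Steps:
N(k, f) = -2 + k
Q = 468 (Q = 117*(-2 + 6) = 117*4 = 468)
52*Q = 52*468 = 24336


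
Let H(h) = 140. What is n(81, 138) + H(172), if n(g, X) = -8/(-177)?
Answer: 24788/177 ≈ 140.05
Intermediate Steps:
n(g, X) = 8/177 (n(g, X) = -8*(-1/177) = 8/177)
n(81, 138) + H(172) = 8/177 + 140 = 24788/177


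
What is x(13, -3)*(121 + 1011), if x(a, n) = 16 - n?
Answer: 21508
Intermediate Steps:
x(13, -3)*(121 + 1011) = (16 - 1*(-3))*(121 + 1011) = (16 + 3)*1132 = 19*1132 = 21508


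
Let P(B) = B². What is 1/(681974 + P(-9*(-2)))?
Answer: 1/682298 ≈ 1.4656e-6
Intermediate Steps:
1/(681974 + P(-9*(-2))) = 1/(681974 + (-9*(-2))²) = 1/(681974 + 18²) = 1/(681974 + 324) = 1/682298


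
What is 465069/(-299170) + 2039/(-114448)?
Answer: -26918112271/17119704080 ≈ -1.5723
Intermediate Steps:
465069/(-299170) + 2039/(-114448) = 465069*(-1/299170) + 2039*(-1/114448) = -465069/299170 - 2039/114448 = -26918112271/17119704080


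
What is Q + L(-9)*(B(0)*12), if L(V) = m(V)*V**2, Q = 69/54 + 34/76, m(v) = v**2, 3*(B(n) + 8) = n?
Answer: -107705081/171 ≈ -6.2985e+5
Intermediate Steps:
B(n) = -8 + n/3
Q = 295/171 (Q = 69*(1/54) + 34*(1/76) = 23/18 + 17/38 = 295/171 ≈ 1.7251)
L(V) = V**4 (L(V) = V**2*V**2 = V**4)
Q + L(-9)*(B(0)*12) = 295/171 + (-9)**4*((-8 + (1/3)*0)*12) = 295/171 + 6561*((-8 + 0)*12) = 295/171 + 6561*(-8*12) = 295/171 + 6561*(-96) = 295/171 - 629856 = -107705081/171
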